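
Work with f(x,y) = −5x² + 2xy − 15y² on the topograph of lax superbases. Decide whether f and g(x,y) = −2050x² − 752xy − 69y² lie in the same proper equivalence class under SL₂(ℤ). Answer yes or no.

D₁ = -296, D₂ = -296
f is negative-definite; reduce −f:
−f: reduced (well bottom): (5,-2,15) with a≤c, −a<b≤a
flip sign back: reduced form of f is (-5,2,-15)
g is negative-definite; reduce −g:
−g: flip: (2050,752,69)→(69,-752,2050)
−g: translate: b→-62 (≡-752 mod 138), so (69,-752,2050)→(69,-62,15)
−g: flip: (69,-62,15)→(15,62,69)
−g: translate: b→2 (≡62 mod 30), so (15,62,69)→(15,2,5)
−g: flip: (15,2,5)→(5,-2,15)
−g: reduced (well bottom): (5,-2,15) with a≤c, −a<b≤a
flip sign back: reduced form of g is (-5,2,-15)
reduced forms (-5, 2, -15) vs (-5, 2, -15) ⇒ equivalent

yes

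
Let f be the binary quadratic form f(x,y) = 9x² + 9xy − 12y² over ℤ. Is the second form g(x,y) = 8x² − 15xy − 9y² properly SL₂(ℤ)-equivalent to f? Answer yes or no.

D₁ = 513, D₂ = 513
river cycle of f (length 6): (-12, 15, 6), (6, 21, -3), (-3, 21, 6), (6, 15, -12), (-12, 9, 9), (9, 9, -12)
river cycle of g (length 16): (-9, 15, 8), (8, 17, -7), (-7, 11, 14), (14, 17, -4), (-4, 15, 18), (18, 21, -1), (-1, 21, 18), (18, 15, -4), (-4, 17, 14), (14, 11, -7), … (6 more)
cycles differ ⇒ inequivalent

no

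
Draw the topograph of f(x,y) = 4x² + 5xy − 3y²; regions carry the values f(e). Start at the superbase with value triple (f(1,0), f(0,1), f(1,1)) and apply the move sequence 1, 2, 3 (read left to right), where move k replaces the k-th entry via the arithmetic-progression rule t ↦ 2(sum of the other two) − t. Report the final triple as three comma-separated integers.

start (4,-3,6) = (f(1,0),f(0,1),f(1,1))
replace slot 1: 2·((-3)+6) − 4 = 2 → (2,-3,6)
replace slot 2: 2·(2+6) − (-3) = 19 → (2,19,6)
replace slot 3: 2·(2+19) − 6 = 36 → (2,19,36)

2,19,36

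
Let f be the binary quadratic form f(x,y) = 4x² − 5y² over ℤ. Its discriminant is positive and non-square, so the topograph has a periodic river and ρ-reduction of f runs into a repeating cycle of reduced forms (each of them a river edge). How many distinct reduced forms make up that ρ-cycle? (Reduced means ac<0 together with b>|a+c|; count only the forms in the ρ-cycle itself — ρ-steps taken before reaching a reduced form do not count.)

D = 80, ⌊√D⌋ = 8
descent: ρ → (-5,0,4)
descent: ρ → (4,8,-1)  [lands on river]
river: ρ → (-1,8,4)
ρ-cycle length = 2 (tail of 2 descent steps not counted)

2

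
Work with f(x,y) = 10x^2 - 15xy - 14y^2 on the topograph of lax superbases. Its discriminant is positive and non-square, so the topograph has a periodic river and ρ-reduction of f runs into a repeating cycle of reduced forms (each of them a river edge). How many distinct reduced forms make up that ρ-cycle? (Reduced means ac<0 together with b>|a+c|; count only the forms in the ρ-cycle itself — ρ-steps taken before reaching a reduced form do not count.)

D = 785, ⌊√D⌋ = 28
descent: ρ → (-14,15,10)  [lands on river]
river: ρ → (10,25,-4)
river: ρ → (-4,23,16)
river: ρ → (16,9,-11)
river: ρ → (-11,13,14)
river: ρ → (14,15,-10)
river: ρ → (-10,25,4)
river: ρ → (4,23,-16)
river: ρ → (-16,9,11)
river: ρ → (11,13,-14)
ρ-cycle length = 10 (tail of 1 descent step not counted)

10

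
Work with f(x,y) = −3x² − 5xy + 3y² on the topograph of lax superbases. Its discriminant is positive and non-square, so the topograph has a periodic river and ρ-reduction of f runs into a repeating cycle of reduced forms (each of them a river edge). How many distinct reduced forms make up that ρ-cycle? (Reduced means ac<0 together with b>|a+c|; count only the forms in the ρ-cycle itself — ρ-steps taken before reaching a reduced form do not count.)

D = 61, ⌊√D⌋ = 7
descent: ρ → (3,5,-3)  [lands on river]
river: ρ → (-3,7,1)
river: ρ → (1,7,-3)
river: ρ → (-3,5,3)
river: ρ → (3,7,-1)
river: ρ → (-1,7,3)
ρ-cycle length = 6 (tail of 1 descent step not counted)

6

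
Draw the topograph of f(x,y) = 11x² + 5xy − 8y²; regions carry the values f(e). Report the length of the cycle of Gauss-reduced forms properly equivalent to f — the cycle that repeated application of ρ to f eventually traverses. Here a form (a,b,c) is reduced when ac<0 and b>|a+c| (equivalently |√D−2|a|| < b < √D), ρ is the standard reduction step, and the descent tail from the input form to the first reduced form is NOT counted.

D = 377, ⌊√D⌋ = 19
river: ρ → (-8,11,8)
river: ρ → (8,5,-11)
river: ρ → (-11,17,2)
river: ρ → (2,19,-2)
river: ρ → (-2,17,11)
river: ρ → (11,5,-8)
ρ-cycle length = 6 (tail of 0 descent steps not counted)

6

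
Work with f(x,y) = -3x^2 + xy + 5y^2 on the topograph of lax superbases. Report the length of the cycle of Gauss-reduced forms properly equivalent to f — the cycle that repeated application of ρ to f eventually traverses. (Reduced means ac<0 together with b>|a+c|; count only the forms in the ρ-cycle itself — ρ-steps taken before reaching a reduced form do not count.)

D = 61, ⌊√D⌋ = 7
descent: ρ → (5,-1,-3)
descent: ρ → (-3,7,1)  [lands on river]
river: ρ → (1,7,-3)
river: ρ → (-3,5,3)
river: ρ → (3,7,-1)
river: ρ → (-1,7,3)
river: ρ → (3,5,-3)
ρ-cycle length = 6 (tail of 2 descent steps not counted)

6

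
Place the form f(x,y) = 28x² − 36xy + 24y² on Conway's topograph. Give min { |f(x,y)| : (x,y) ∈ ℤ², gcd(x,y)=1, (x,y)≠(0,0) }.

translate: b→20 (≡-36 mod 56), so (28,-36,24)→(28,20,16)
flip: (28,20,16)→(16,-20,28)
translate: b→12 (≡-20 mod 32), so (16,-20,28)→(16,12,24)
reduced (well bottom): (16,12,24) with a≤c, −a<b≤a
well minimum = a = 16

16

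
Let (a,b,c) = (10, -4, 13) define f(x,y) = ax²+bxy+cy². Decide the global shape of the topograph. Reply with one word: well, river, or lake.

D = b²−4ac = (-4)² − 4·10·13 = -504
D < 0 ⇒ definite ⇒ every region one sign ⇒ single well

well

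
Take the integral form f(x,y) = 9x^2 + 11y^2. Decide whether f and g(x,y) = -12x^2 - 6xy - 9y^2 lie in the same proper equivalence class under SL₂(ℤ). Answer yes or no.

D₁ = -396, D₂ = -396
f: reduced (well bottom): (9,0,11) with a≤c, −a<b≤a
g is negative-definite; reduce −g:
−g: flip: (12,6,9)→(9,-6,12)
−g: reduced (well bottom): (9,-6,12) with a≤c, −a<b≤a
flip sign back: reduced form of g is (-9,6,-12)
reduced forms (9, 0, 11) vs (-9, 6, -12) ⇒ inequivalent

no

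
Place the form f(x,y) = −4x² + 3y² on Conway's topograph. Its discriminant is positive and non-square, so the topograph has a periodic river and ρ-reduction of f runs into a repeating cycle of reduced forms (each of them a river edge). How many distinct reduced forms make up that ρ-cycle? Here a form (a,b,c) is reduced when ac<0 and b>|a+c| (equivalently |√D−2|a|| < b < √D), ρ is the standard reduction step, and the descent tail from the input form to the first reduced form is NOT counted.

D = 48, ⌊√D⌋ = 6
descent: ρ → (3,6,-1)  [lands on river]
river: ρ → (-1,6,3)
ρ-cycle length = 2 (tail of 1 descent step not counted)

2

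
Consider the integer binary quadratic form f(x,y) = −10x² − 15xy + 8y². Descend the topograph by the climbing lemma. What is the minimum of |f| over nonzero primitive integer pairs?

descent: ρ → (8,15,-10)  [lands on river]
river: ρ → (-10,5,13)
river: ρ → (13,21,-2)
river: ρ → (-2,23,2)
river: ρ → (2,21,-13)
river: ρ → (-13,5,10)
river: ρ → (10,15,-8)
river: ρ → (-8,17,8)
closes: descent 1, river 8
min |a| on river = 2

2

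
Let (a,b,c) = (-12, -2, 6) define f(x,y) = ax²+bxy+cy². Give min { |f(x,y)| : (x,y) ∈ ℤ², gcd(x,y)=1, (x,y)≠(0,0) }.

descent: ρ → (6,14,-4)  [lands on river]
river: ρ → (-4,10,12)
river: ρ → (12,14,-2)
river: ρ → (-2,14,12)
river: ρ → (12,10,-4)
river: ρ → (-4,14,6)
river: ρ → (6,10,-8)
river: ρ → (-8,6,8)
river: ρ → (8,10,-6)
river: ρ → (-6,14,4)
river: ρ → (4,10,-12)
river: ρ → (-12,14,2)
river: ρ → (2,14,-12)
river: ρ → (-12,10,4)
river: ρ → (4,14,-6)
river: ρ → (-6,10,8)
river: ρ → (8,6,-8)
river: ρ → (-8,10,6)
closes: descent 1, river 18
min |a| on river = 2

2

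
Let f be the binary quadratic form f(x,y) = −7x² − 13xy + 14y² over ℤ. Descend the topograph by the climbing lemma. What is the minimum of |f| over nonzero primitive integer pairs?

descent: ρ → (14,13,-7)  [lands on river]
river: ρ → (-7,15,12)
river: ρ → (12,9,-10)
river: ρ → (-10,11,11)
river: ρ → (11,11,-10)
river: ρ → (-10,9,12)
river: ρ → (12,15,-7)
river: ρ → (-7,13,14)
river: ρ → (14,15,-6)
river: ρ → (-6,21,5)
river: ρ → (5,19,-10)
river: ρ → (-10,21,3)
river: ρ → (3,21,-10)
river: ρ → (-10,19,5)
river: ρ → (5,21,-6)
river: ρ → (-6,15,14)
closes: descent 1, river 16
min |a| on river = 3

3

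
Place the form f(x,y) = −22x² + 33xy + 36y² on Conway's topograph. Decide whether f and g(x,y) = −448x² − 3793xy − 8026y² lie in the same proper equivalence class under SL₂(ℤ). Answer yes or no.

D₁ = 4257, D₂ = 4257
river cycle of f (length 12): (36, 39, -19), (-19, 37, 38), (38, 39, -18), (-18, 33, 44), (44, 55, -7), (-7, 57, 36), (36, 15, -28), (-28, 41, 23), (23, 51, -18), (-18, 57, 14), … (2 more)
river cycle of g (length 12): (-22, 33, 36), (36, 39, -19), (-19, 37, 38), (38, 39, -18), (-18, 33, 44), (44, 55, -7), (-7, 57, 36), (36, 15, -28), (-28, 41, 23), (23, 51, -18), … (2 more)
cycles coincide ⇒ equivalent

yes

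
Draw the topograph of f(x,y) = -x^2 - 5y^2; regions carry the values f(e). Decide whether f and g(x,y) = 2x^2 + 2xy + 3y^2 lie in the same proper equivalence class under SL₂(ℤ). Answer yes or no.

D₁ = -20, D₂ = -20
f is negative-definite; reduce −f:
−f: reduced (well bottom): (1,0,5) with a≤c, −a<b≤a
flip sign back: reduced form of f is (-1,0,-5)
g: reduced (well bottom): (2,2,3) with a≤c, −a<b≤a
reduced forms (-1, 0, -5) vs (2, 2, 3) ⇒ inequivalent

no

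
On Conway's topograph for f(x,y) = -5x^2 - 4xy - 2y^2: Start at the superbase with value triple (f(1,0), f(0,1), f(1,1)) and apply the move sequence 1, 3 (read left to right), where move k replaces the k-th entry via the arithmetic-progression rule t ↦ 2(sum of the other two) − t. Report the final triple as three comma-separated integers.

start (-5,-2,-11) = (f(1,0),f(0,1),f(1,1))
replace slot 1: 2·((-2)+(-11)) − (-5) = -21 → (-21,-2,-11)
replace slot 3: 2·((-21)+(-2)) − (-11) = -35 → (-21,-2,-35)

-21,-2,-35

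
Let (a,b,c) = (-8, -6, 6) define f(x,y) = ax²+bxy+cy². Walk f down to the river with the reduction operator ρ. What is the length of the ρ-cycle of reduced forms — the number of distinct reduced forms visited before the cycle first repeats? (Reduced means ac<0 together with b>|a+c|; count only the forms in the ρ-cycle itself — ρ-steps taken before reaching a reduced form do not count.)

D = 228, ⌊√D⌋ = 15
descent: ρ → (6,6,-8)  [lands on river]
river: ρ → (-8,10,4)
river: ρ → (4,14,-2)
river: ρ → (-2,14,4)
river: ρ → (4,10,-8)
river: ρ → (-8,6,6)
ρ-cycle length = 6 (tail of 1 descent step not counted)

6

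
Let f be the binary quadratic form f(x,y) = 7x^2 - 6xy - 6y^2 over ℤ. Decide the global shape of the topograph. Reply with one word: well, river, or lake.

D = b²−4ac = (-6)² − 4·7·(-6) = 204
D > 0 non-square ⇒ indefinite ⇒ periodic river

river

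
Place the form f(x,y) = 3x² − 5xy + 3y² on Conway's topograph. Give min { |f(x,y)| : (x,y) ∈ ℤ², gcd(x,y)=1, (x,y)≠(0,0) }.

translate: b→1 (≡-5 mod 6), so (3,-5,3)→(3,1,1)
flip: (3,1,1)→(1,-1,3)
translate: b→1 (≡-1 mod 2), so (1,-1,3)→(1,1,3)
reduced (well bottom): (1,1,3) with a≤c, −a<b≤a
well minimum = a = 1

1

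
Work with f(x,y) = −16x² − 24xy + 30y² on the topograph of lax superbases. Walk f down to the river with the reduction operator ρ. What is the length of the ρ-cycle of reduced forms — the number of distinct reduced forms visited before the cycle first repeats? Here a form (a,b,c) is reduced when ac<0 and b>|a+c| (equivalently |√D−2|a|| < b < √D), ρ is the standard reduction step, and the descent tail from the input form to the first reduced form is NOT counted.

D = 2496, ⌊√D⌋ = 49
descent: ρ → (30,24,-16)  [lands on river]
river: ρ → (-16,40,14)
river: ρ → (14,44,-10)
river: ρ → (-10,36,30)
ρ-cycle length = 4 (tail of 1 descent step not counted)

4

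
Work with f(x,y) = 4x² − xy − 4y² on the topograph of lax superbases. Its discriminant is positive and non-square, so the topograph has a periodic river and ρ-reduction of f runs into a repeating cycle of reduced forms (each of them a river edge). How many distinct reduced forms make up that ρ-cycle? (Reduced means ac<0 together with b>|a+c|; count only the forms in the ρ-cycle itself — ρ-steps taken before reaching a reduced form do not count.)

D = 65, ⌊√D⌋ = 8
descent: ρ → (-4,1,4)  [lands on river]
river: ρ → (4,7,-1)
river: ρ → (-1,7,4)
river: ρ → (4,1,-4)
river: ρ → (-4,7,1)
river: ρ → (1,7,-4)
ρ-cycle length = 6 (tail of 1 descent step not counted)

6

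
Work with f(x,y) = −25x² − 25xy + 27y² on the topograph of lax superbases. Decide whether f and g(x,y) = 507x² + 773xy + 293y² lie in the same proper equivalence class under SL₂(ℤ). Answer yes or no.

D₁ = 3325, D₂ = 3325
river cycle of f (length 8): (27, 25, -25), (-25, 25, 27), (27, 29, -23), (-23, 17, 33), (33, 49, -7), (-7, 49, 33), (33, 17, -23), (-23, 29, 27)
river cycle of g (length 8): (27, 25, -25), (-25, 25, 27), (27, 29, -23), (-23, 17, 33), (33, 49, -7), (-7, 49, 33), (33, 17, -23), (-23, 29, 27)
cycles coincide ⇒ equivalent

yes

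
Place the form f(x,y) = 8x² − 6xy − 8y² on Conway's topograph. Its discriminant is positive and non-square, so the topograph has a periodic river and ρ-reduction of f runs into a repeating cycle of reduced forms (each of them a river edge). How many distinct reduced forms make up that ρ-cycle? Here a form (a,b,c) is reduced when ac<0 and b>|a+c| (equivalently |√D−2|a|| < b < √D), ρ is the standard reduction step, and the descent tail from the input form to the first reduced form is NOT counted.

D = 292, ⌊√D⌋ = 17
descent: ρ → (-8,6,8)  [lands on river]
river: ρ → (8,10,-6)
river: ρ → (-6,14,4)
river: ρ → (4,10,-12)
river: ρ → (-12,14,2)
river: ρ → (2,14,-12)
river: ρ → (-12,10,4)
river: ρ → (4,14,-6)
river: ρ → (-6,10,8)
river: ρ → (8,6,-8)
river: ρ → (-8,10,6)
river: ρ → (6,14,-4)
river: ρ → (-4,10,12)
river: ρ → (12,14,-2)
river: ρ → (-2,14,12)
river: ρ → (12,10,-4)
river: ρ → (-4,14,6)
river: ρ → (6,10,-8)
ρ-cycle length = 18 (tail of 1 descent step not counted)

18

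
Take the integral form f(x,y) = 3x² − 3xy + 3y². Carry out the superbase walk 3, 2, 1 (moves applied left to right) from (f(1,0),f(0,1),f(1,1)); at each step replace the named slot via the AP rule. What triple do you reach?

start (3,3,3) = (f(1,0),f(0,1),f(1,1))
replace slot 3: 2·(3+3) − 3 = 9 → (3,3,9)
replace slot 2: 2·(3+9) − 3 = 21 → (3,21,9)
replace slot 1: 2·(21+9) − 3 = 57 → (57,21,9)

57,21,9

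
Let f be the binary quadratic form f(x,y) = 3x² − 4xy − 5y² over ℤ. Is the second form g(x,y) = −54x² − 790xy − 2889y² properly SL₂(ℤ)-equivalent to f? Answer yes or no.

D₁ = 76, D₂ = 76
river cycle of f (length 6): (-5, 4, 3), (3, 8, -1), (-1, 8, 3), (3, 4, -5), (-5, 6, 2), (2, 6, -5)
river cycle of g (length 6): (-5, 4, 3), (3, 8, -1), (-1, 8, 3), (3, 4, -5), (-5, 6, 2), (2, 6, -5)
cycles coincide ⇒ equivalent

yes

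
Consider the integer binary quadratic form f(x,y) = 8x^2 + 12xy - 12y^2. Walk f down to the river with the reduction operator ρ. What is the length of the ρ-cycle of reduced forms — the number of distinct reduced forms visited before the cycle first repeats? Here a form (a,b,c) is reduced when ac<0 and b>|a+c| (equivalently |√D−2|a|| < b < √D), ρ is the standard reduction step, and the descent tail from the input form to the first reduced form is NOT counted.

D = 528, ⌊√D⌋ = 22
river: ρ → (-12,12,8)
river: ρ → (8,20,-4)
river: ρ → (-4,20,8)
river: ρ → (8,12,-12)
ρ-cycle length = 4 (tail of 0 descent steps not counted)

4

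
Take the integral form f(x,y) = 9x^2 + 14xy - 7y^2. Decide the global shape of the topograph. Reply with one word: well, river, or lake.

D = b²−4ac = 14² − 4·9·(-7) = 448
D > 0 non-square ⇒ indefinite ⇒ periodic river

river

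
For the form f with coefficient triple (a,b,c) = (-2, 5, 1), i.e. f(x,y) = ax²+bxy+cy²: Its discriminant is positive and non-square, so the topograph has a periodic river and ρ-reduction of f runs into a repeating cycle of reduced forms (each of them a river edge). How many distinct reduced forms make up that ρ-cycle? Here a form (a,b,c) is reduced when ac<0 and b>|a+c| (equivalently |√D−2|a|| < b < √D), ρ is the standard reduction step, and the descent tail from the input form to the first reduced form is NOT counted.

D = 33, ⌊√D⌋ = 5
river: ρ → (1,5,-2)
river: ρ → (-2,3,3)
river: ρ → (3,3,-2)
river: ρ → (-2,5,1)
ρ-cycle length = 4 (tail of 0 descent steps not counted)

4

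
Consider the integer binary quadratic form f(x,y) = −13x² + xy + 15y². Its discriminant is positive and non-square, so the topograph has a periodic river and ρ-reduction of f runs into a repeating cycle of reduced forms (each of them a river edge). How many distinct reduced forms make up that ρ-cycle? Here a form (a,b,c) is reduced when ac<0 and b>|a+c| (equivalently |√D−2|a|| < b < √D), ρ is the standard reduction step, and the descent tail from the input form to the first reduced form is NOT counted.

D = 781, ⌊√D⌋ = 27
descent: ρ → (15,-1,-13)
descent: ρ → (-13,27,1)  [lands on river]
river: ρ → (1,27,-13)
river: ρ → (-13,25,3)
river: ρ → (3,23,-21)
river: ρ → (-21,19,5)
river: ρ → (5,21,-17)
river: ρ → (-17,13,9)
river: ρ → (9,23,-7)
river: ρ → (-7,19,15)
river: ρ → (15,11,-11)
river: ρ → (-11,11,15)
river: ρ → (15,19,-7)
river: ρ → (-7,23,9)
river: ρ → (9,13,-17)
river: ρ → (-17,21,5)
river: ρ → (5,19,-21)
river: ρ → (-21,23,3)
river: ρ → (3,25,-13)
ρ-cycle length = 18 (tail of 2 descent steps not counted)

18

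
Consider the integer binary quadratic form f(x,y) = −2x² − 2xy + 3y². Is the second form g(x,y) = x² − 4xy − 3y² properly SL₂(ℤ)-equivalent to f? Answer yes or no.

D₁ = 28, D₂ = 28
river cycle of f (length 4): (3, 2, -2), (-2, 2, 3), (3, 4, -1), (-1, 4, 3)
river cycle of g (length 4): (-3, 4, 1), (1, 4, -3), (-3, 2, 2), (2, 2, -3)
cycles differ ⇒ inequivalent

no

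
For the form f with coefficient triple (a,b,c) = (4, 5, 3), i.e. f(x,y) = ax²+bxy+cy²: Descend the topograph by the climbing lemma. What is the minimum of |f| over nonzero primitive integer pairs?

translate: b→-3 (≡5 mod 8), so (4,5,3)→(4,-3,2)
flip: (4,-3,2)→(2,3,4)
translate: b→-1 (≡3 mod 4), so (2,3,4)→(2,-1,3)
reduced (well bottom): (2,-1,3) with a≤c, −a<b≤a
well minimum = a = 2

2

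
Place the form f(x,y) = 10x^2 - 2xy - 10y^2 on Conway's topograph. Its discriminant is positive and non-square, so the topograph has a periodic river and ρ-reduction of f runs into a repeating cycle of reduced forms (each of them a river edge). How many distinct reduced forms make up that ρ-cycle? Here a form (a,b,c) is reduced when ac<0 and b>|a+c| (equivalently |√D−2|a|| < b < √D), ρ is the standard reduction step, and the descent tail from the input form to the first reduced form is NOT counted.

D = 404, ⌊√D⌋ = 20
descent: ρ → (-10,2,10)  [lands on river]
river: ρ → (10,18,-2)
river: ρ → (-2,18,10)
river: ρ → (10,2,-10)
river: ρ → (-10,18,2)
river: ρ → (2,18,-10)
ρ-cycle length = 6 (tail of 1 descent step not counted)

6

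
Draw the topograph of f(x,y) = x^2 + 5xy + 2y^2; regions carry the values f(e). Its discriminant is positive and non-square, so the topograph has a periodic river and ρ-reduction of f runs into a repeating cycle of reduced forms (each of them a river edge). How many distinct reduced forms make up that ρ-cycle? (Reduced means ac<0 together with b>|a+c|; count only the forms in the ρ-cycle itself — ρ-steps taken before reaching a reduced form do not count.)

D = 17, ⌊√D⌋ = 4
descent: ρ → (2,3,-1)  [lands on river]
river: ρ → (-1,3,2)
river: ρ → (2,1,-2)
river: ρ → (-2,3,1)
river: ρ → (1,3,-2)
river: ρ → (-2,1,2)
ρ-cycle length = 6 (tail of 1 descent step not counted)

6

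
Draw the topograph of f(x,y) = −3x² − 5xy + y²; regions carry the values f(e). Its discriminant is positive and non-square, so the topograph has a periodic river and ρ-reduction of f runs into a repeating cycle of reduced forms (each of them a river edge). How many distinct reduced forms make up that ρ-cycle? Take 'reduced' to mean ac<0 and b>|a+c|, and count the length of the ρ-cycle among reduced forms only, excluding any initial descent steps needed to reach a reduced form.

D = 37, ⌊√D⌋ = 6
descent: ρ → (1,5,-3)  [lands on river]
river: ρ → (-3,1,3)
river: ρ → (3,5,-1)
river: ρ → (-1,5,3)
river: ρ → (3,1,-3)
river: ρ → (-3,5,1)
ρ-cycle length = 6 (tail of 1 descent step not counted)

6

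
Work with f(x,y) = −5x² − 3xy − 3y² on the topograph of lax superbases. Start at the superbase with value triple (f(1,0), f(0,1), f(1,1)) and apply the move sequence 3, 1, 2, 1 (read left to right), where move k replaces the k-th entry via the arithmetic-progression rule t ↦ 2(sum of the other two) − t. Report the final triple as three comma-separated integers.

start (-5,-3,-11) = (f(1,0),f(0,1),f(1,1))
replace slot 3: 2·((-5)+(-3)) − (-11) = -5 → (-5,-3,-5)
replace slot 1: 2·((-3)+(-5)) − (-5) = -11 → (-11,-3,-5)
replace slot 2: 2·((-11)+(-5)) − (-3) = -29 → (-11,-29,-5)
replace slot 1: 2·((-29)+(-5)) − (-11) = -57 → (-57,-29,-5)

-57,-29,-5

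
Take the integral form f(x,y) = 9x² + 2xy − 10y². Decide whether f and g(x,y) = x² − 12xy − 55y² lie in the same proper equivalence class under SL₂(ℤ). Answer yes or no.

D₁ = 364, D₂ = 364
river cycle of f (length 8): (-10, 18, 1), (1, 18, -10), (-10, 2, 9), (9, 16, -3), (-3, 14, 14), (14, 14, -3), (-3, 16, 9), (9, 2, -10)
river cycle of g (length 8): (1, 18, -10), (-10, 2, 9), (9, 16, -3), (-3, 14, 14), (14, 14, -3), (-3, 16, 9), (9, 2, -10), (-10, 18, 1)
cycles coincide ⇒ equivalent

yes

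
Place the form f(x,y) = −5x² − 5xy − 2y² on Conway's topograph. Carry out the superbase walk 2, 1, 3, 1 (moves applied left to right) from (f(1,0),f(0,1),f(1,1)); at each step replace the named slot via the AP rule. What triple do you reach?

start (-5,-2,-12) = (f(1,0),f(0,1),f(1,1))
replace slot 2: 2·((-5)+(-12)) − (-2) = -32 → (-5,-32,-12)
replace slot 1: 2·((-32)+(-12)) − (-5) = -83 → (-83,-32,-12)
replace slot 3: 2·((-83)+(-32)) − (-12) = -218 → (-83,-32,-218)
replace slot 1: 2·((-32)+(-218)) − (-83) = -417 → (-417,-32,-218)

-417,-32,-218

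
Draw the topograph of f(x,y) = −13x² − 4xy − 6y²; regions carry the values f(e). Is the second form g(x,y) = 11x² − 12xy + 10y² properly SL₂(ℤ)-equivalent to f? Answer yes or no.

D₁ = -296, D₂ = -296
f is negative-definite; reduce −f:
−f: flip: (13,4,6)→(6,-4,13)
−f: reduced (well bottom): (6,-4,13) with a≤c, −a<b≤a
flip sign back: reduced form of f is (-6,4,-13)
g: translate: b→10 (≡-12 mod 22), so (11,-12,10)→(11,10,9)
g: flip: (11,10,9)→(9,-10,11)
g: translate: b→8 (≡-10 mod 18), so (9,-10,11)→(9,8,10)
g: reduced (well bottom): (9,8,10) with a≤c, −a<b≤a
reduced forms (-6, 4, -13) vs (9, 8, 10) ⇒ inequivalent

no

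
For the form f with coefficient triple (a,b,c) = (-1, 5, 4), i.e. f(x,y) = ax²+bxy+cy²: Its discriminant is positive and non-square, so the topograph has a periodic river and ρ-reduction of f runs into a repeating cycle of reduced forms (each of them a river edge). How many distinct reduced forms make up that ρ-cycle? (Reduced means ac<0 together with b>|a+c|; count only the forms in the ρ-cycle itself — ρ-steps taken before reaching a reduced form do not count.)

D = 41, ⌊√D⌋ = 6
river: ρ → (4,3,-2)
river: ρ → (-2,5,2)
river: ρ → (2,3,-4)
river: ρ → (-4,5,1)
river: ρ → (1,5,-4)
river: ρ → (-4,3,2)
river: ρ → (2,5,-2)
river: ρ → (-2,3,4)
river: ρ → (4,5,-1)
river: ρ → (-1,5,4)
ρ-cycle length = 10 (tail of 0 descent steps not counted)

10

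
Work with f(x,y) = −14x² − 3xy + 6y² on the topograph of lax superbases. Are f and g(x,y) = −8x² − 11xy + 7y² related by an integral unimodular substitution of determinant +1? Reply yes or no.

D₁ = 345, D₂ = 345
river cycle of f (length 10): (6, 15, -5), (-5, 15, 6), (6, 9, -11), (-11, 13, 4), (4, 11, -14), (-14, 17, 1), (1, 17, -14), (-14, 11, 4), (4, 13, -11), (-11, 9, 6)
river cycle of g (length 10): (7, 11, -8), (-8, 5, 10), (10, 15, -3), (-3, 15, 10), (10, 5, -8), (-8, 11, 7), (7, 17, -2), (-2, 15, 15), (15, 15, -2), (-2, 17, 7)
cycles differ ⇒ inequivalent

no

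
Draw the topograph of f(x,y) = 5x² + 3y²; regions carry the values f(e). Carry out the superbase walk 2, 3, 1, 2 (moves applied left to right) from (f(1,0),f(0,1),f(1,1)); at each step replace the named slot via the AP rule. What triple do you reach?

start (5,3,8) = (f(1,0),f(0,1),f(1,1))
replace slot 2: 2·(5+8) − 3 = 23 → (5,23,8)
replace slot 3: 2·(5+23) − 8 = 48 → (5,23,48)
replace slot 1: 2·(23+48) − 5 = 137 → (137,23,48)
replace slot 2: 2·(137+48) − 23 = 347 → (137,347,48)

137,347,48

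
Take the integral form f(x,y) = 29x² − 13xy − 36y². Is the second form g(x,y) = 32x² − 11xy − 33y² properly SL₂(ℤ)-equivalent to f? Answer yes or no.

D₁ = 4345, D₂ = 4345
river cycle of f (length 8): (-36, 13, 29), (29, 45, -20), (-20, 35, 39), (39, 43, -16), (-16, 53, 24), (24, 43, -26), (-26, 61, 6), (6, 59, -36)
river cycle of g (length 6): (-33, 11, 32), (32, 53, -12), (-12, 43, 52), (52, 61, -3), (-3, 65, 10), (10, 55, -33)
cycles differ ⇒ inequivalent

no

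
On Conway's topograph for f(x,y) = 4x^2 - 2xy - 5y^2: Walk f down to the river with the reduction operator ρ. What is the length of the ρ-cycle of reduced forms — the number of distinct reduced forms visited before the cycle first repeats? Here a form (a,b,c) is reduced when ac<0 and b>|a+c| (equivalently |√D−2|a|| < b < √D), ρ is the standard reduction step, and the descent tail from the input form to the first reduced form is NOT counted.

D = 84, ⌊√D⌋ = 9
descent: ρ → (-5,2,4)  [lands on river]
river: ρ → (4,6,-3)
river: ρ → (-3,6,4)
river: ρ → (4,2,-5)
river: ρ → (-5,8,1)
river: ρ → (1,8,-5)
ρ-cycle length = 6 (tail of 1 descent step not counted)

6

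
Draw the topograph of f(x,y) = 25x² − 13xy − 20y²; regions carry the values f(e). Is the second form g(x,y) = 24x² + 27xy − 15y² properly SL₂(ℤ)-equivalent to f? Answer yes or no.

D₁ = 2169, D₂ = 2169
river cycle of f (length 30): (-20, 13, 25), (25, 37, -8), (-8, 43, 10), (10, 37, -20), (-20, 43, 4), (4, 45, -9), (-9, 45, 4), (4, 43, -20), (-20, 37, 10), (10, 43, -8), … (20 more)
river cycle of g (length 38): (-15, 33, 18), (18, 39, -9), (-9, 33, 30), (30, 27, -12), (-12, 45, 3), (3, 45, -12), (-12, 27, 30), (30, 33, -9), (-9, 39, 18), (18, 33, -15), … (28 more)
cycles differ ⇒ inequivalent

no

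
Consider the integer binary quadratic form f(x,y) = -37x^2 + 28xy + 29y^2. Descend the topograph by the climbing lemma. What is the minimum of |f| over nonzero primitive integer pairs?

river: ρ → (29,30,-36)
river: ρ → (-36,42,23)
river: ρ → (23,50,-28)
river: ρ → (-28,62,11)
river: ρ → (11,70,-4)
river: ρ → (-4,66,45)
river: ρ → (45,24,-25)
river: ρ → (-25,26,44)
river: ρ → (44,62,-7)
river: ρ → (-7,64,35)
river: ρ → (35,6,-36)
river: ρ → (-36,66,5)
river: ρ → (5,64,-49)
river: ρ → (-49,34,20)
river: ρ → (20,46,-37)
river: ρ → (-37,28,29)
closes: descent 0, river 16
min |a| on river = 4

4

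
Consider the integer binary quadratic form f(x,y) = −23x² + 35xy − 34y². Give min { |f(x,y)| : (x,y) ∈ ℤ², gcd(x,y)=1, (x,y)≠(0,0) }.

translate: b→11 (≡-35 mod 46), so (23,-35,34)→(23,11,22)
flip: (23,11,22)→(22,-11,23)
reduced (well bottom): (22,-11,23) with a≤c, −a<b≤a
well minimum |f| = |-22| = 22 (negative-definite)

22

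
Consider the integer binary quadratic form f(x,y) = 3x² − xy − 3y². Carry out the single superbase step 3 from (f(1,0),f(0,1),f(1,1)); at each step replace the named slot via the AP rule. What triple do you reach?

start (3,-3,-1) = (f(1,0),f(0,1),f(1,1))
replace slot 3: 2·(3+(-3)) − (-1) = 1 → (3,-3,1)

3,-3,1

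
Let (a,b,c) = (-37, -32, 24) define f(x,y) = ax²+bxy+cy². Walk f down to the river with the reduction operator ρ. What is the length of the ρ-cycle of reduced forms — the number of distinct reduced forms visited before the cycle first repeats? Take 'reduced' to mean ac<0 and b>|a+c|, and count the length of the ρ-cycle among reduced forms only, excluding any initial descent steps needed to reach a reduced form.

D = 4576, ⌊√D⌋ = 67
descent: ρ → (24,32,-37)  [lands on river]
river: ρ → (-37,42,19)
river: ρ → (19,34,-45)
river: ρ → (-45,56,8)
river: ρ → (8,56,-45)
river: ρ → (-45,34,19)
river: ρ → (19,42,-37)
river: ρ → (-37,32,24)
river: ρ → (24,64,-5)
river: ρ → (-5,66,11)
river: ρ → (11,66,-5)
river: ρ → (-5,64,24)
ρ-cycle length = 12 (tail of 1 descent step not counted)

12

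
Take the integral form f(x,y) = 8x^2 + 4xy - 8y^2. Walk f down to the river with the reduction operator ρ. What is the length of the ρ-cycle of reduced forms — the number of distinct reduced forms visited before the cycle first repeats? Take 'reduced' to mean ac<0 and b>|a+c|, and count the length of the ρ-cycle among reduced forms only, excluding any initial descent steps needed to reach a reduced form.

D = 272, ⌊√D⌋ = 16
river: ρ → (-8,12,4)
river: ρ → (4,12,-8)
river: ρ → (-8,4,8)
river: ρ → (8,12,-4)
river: ρ → (-4,12,8)
river: ρ → (8,4,-8)
ρ-cycle length = 6 (tail of 0 descent steps not counted)

6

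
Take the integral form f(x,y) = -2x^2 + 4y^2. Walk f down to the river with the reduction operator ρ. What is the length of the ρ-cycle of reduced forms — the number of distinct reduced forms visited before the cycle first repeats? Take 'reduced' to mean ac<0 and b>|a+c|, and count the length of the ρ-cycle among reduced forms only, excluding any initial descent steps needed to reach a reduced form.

D = 32, ⌊√D⌋ = 5
descent: ρ → (4,0,-2)
descent: ρ → (-2,4,2)  [lands on river]
river: ρ → (2,4,-2)
ρ-cycle length = 2 (tail of 2 descent steps not counted)

2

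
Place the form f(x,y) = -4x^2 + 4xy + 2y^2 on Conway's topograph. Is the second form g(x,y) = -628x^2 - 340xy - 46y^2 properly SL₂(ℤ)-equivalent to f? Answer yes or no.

D₁ = 48, D₂ = 48
river cycle of f (length 2): (2, 4, -4), (-4, 4, 2)
river cycle of g (length 2): (-4, 4, 2), (2, 4, -4)
cycles coincide ⇒ equivalent

yes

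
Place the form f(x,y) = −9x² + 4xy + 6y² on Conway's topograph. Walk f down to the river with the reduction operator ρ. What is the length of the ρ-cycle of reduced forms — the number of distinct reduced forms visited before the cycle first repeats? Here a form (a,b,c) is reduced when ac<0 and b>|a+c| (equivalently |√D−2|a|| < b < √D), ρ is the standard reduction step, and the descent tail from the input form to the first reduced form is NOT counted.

D = 232, ⌊√D⌋ = 15
river: ρ → (6,8,-7)
river: ρ → (-7,6,7)
river: ρ → (7,8,-6)
river: ρ → (-6,4,9)
river: ρ → (9,14,-1)
river: ρ → (-1,14,9)
river: ρ → (9,4,-6)
river: ρ → (-6,8,7)
river: ρ → (7,6,-7)
river: ρ → (-7,8,6)
river: ρ → (6,4,-9)
river: ρ → (-9,14,1)
river: ρ → (1,14,-9)
river: ρ → (-9,4,6)
ρ-cycle length = 14 (tail of 0 descent steps not counted)

14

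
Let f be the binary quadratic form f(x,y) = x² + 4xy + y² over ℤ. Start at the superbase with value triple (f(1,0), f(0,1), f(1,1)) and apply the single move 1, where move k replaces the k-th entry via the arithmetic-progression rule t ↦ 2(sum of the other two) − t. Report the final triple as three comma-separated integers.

start (1,1,6) = (f(1,0),f(0,1),f(1,1))
replace slot 1: 2·(1+6) − 1 = 13 → (13,1,6)

13,1,6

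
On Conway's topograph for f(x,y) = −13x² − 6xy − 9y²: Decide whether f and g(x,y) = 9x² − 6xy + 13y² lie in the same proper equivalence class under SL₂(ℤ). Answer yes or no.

D₁ = -432, D₂ = -432
f is negative-definite; reduce −f:
−f: flip: (13,6,9)→(9,-6,13)
−f: reduced (well bottom): (9,-6,13) with a≤c, −a<b≤a
flip sign back: reduced form of f is (-9,6,-13)
g: reduced (well bottom): (9,-6,13) with a≤c, −a<b≤a
reduced forms (-9, 6, -13) vs (9, -6, 13) ⇒ inequivalent

no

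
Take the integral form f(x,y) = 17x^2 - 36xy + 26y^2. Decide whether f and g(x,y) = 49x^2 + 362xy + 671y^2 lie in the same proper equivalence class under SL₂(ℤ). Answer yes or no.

D₁ = -472, D₂ = -472
f: translate: b→-2 (≡-36 mod 34), so (17,-36,26)→(17,-2,7)
f: flip: (17,-2,7)→(7,2,17)
f: reduced (well bottom): (7,2,17) with a≤c, −a<b≤a
g: translate: b→-30 (≡362 mod 98), so (49,362,671)→(49,-30,7)
g: flip: (49,-30,7)→(7,30,49)
g: translate: b→2 (≡30 mod 14), so (7,30,49)→(7,2,17)
g: reduced (well bottom): (7,2,17) with a≤c, −a<b≤a
reduced forms (7, 2, 17) vs (7, 2, 17) ⇒ equivalent

yes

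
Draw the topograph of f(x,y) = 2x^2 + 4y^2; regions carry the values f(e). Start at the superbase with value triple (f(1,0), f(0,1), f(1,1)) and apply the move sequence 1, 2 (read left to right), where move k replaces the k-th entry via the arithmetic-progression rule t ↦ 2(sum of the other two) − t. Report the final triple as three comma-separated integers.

start (2,4,6) = (f(1,0),f(0,1),f(1,1))
replace slot 1: 2·(4+6) − 2 = 18 → (18,4,6)
replace slot 2: 2·(18+6) − 4 = 44 → (18,44,6)

18,44,6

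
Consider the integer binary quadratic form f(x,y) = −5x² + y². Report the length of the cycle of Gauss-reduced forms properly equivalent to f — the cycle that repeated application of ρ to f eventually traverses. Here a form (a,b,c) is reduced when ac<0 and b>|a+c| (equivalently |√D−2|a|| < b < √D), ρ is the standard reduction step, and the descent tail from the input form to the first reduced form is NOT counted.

D = 20, ⌊√D⌋ = 4
descent: ρ → (1,4,-1)  [lands on river]
river: ρ → (-1,4,1)
ρ-cycle length = 2 (tail of 1 descent step not counted)

2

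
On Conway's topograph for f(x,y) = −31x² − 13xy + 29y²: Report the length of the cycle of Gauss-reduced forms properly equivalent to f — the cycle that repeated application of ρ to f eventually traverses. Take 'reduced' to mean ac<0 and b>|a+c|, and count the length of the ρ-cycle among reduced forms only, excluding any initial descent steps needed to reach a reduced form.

D = 3765, ⌊√D⌋ = 61
descent: ρ → (29,13,-31)  [lands on river]
river: ρ → (-31,49,11)
river: ρ → (11,61,-1)
river: ρ → (-1,61,11)
river: ρ → (11,49,-31)
river: ρ → (-31,13,29)
river: ρ → (29,45,-15)
river: ρ → (-15,45,29)
ρ-cycle length = 8 (tail of 1 descent step not counted)

8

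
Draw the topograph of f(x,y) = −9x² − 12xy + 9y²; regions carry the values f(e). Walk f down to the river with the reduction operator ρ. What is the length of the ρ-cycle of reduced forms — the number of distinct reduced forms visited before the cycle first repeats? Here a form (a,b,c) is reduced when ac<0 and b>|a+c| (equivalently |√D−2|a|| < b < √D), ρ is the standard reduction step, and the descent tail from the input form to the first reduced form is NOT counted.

D = 468, ⌊√D⌋ = 21
descent: ρ → (9,12,-9)  [lands on river]
river: ρ → (-9,6,12)
river: ρ → (12,18,-3)
river: ρ → (-3,18,12)
river: ρ → (12,6,-9)
river: ρ → (-9,12,9)
river: ρ → (9,6,-12)
river: ρ → (-12,18,3)
river: ρ → (3,18,-12)
river: ρ → (-12,6,9)
ρ-cycle length = 10 (tail of 1 descent step not counted)

10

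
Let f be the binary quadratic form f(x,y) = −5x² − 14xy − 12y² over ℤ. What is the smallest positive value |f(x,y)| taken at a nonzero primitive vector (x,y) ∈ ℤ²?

translate: b→4 (≡14 mod 10), so (5,14,12)→(5,4,3)
flip: (5,4,3)→(3,-4,5)
translate: b→2 (≡-4 mod 6), so (3,-4,5)→(3,2,4)
reduced (well bottom): (3,2,4) with a≤c, −a<b≤a
well minimum |f| = |-3| = 3 (negative-definite)

3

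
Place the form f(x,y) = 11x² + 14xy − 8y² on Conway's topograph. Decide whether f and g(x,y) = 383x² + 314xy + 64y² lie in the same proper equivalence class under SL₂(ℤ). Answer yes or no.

D₁ = 548, D₂ = 548
river cycle of f (length 18): (-8, 18, 7), (7, 10, -16), (-16, 22, 1), (1, 22, -16), (-16, 10, 7), (7, 18, -8), (-8, 14, 11), (11, 8, -11), (-11, 14, 8), (8, 18, -7), … (8 more)
river cycle of g (length 18): (11, 14, -8), (-8, 18, 7), (7, 10, -16), (-16, 22, 1), (1, 22, -16), (-16, 10, 7), (7, 18, -8), (-8, 14, 11), (11, 8, -11), (-11, 14, 8), … (8 more)
cycles coincide ⇒ equivalent

yes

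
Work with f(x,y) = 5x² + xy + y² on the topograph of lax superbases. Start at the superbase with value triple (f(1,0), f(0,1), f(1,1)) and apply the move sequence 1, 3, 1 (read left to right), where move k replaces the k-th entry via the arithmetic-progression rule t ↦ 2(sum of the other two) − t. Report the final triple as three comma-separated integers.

start (5,1,7) = (f(1,0),f(0,1),f(1,1))
replace slot 1: 2·(1+7) − 5 = 11 → (11,1,7)
replace slot 3: 2·(11+1) − 7 = 17 → (11,1,17)
replace slot 1: 2·(1+17) − 11 = 25 → (25,1,17)

25,1,17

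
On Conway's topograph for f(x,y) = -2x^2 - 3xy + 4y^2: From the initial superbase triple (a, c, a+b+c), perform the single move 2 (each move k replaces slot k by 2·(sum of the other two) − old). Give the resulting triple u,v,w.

start (-2,4,-1) = (f(1,0),f(0,1),f(1,1))
replace slot 2: 2·((-2)+(-1)) − 4 = -10 → (-2,-10,-1)

-2,-10,-1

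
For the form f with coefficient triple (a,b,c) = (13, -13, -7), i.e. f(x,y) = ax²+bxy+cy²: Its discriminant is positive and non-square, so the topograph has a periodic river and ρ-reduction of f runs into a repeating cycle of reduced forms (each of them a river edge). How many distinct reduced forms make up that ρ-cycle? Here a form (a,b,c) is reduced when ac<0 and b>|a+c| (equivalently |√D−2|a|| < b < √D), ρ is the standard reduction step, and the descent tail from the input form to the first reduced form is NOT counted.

D = 533, ⌊√D⌋ = 23
descent: ρ → (-7,13,13)  [lands on river]
river: ρ → (13,13,-7)
river: ρ → (-7,15,11)
river: ρ → (11,7,-11)
river: ρ → (-11,15,7)
river: ρ → (7,13,-13)
river: ρ → (-13,13,7)
river: ρ → (7,15,-11)
river: ρ → (-11,7,11)
river: ρ → (11,15,-7)
ρ-cycle length = 10 (tail of 1 descent step not counted)

10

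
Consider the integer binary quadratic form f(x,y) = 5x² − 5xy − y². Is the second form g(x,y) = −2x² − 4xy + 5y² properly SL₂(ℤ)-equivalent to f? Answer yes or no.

D₁ = 45, D₂ = 56
discriminants differ ⇒ not SL₂(ℤ)-equivalent

no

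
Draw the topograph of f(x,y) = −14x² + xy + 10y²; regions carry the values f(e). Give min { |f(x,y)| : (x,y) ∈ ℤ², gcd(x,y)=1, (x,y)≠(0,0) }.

descent: ρ → (10,19,-5)  [lands on river]
river: ρ → (-5,21,6)
river: ρ → (6,15,-14)
river: ρ → (-14,13,7)
river: ρ → (7,15,-12)
river: ρ → (-12,9,10)
river: ρ → (10,11,-11)
river: ρ → (-11,11,10)
river: ρ → (10,9,-12)
river: ρ → (-12,15,7)
river: ρ → (7,13,-14)
river: ρ → (-14,15,6)
river: ρ → (6,21,-5)
river: ρ → (-5,19,10)
river: ρ → (10,21,-3)
river: ρ → (-3,21,10)
closes: descent 1, river 16
min |a| on river = 3

3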